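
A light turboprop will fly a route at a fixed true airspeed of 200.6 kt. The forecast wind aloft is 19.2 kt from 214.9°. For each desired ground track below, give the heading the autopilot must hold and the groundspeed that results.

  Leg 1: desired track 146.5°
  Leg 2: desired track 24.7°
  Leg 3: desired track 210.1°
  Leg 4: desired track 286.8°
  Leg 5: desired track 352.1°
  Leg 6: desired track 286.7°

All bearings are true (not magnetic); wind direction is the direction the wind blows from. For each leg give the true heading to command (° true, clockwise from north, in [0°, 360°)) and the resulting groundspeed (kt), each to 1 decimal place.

Leg 1: desired track 146.5°; wind correction +5.1° → command heading 151.6°, groundspeed 192.7 kt
Leg 2: desired track 24.7°; wind correction -1.0° → command heading 23.7°, groundspeed 219.5 kt
Leg 3: desired track 210.1°; wind correction +0.5° → command heading 210.6°, groundspeed 181.5 kt
Leg 4: desired track 286.8°; wind correction -5.2° → command heading 281.6°, groundspeed 193.8 kt
Leg 5: desired track 352.1°; wind correction -3.7° → command heading 348.4°, groundspeed 214.3 kt
Leg 6: desired track 286.7°; wind correction -5.2° → command heading 281.5°, groundspeed 193.8 kt

Leg 1: heading=151.6°, groundspeed=192.7 kt
Leg 2: heading=23.7°, groundspeed=219.5 kt
Leg 3: heading=210.6°, groundspeed=181.5 kt
Leg 4: heading=281.6°, groundspeed=193.8 kt
Leg 5: heading=348.4°, groundspeed=214.3 kt
Leg 6: heading=281.5°, groundspeed=193.8 kt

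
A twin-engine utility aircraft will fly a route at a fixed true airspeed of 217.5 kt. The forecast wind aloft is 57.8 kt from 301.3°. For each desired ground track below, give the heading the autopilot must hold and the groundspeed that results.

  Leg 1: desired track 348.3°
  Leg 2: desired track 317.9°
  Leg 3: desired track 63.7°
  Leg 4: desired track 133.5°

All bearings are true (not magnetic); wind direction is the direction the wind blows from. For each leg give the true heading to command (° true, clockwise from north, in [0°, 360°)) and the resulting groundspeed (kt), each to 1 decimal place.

Leg 1: heading=337.1°, groundspeed=173.9 kt
Leg 2: heading=313.5°, groundspeed=161.5 kt
Leg 3: heading=50.7°, groundspeed=242.9 kt
Leg 4: heading=136.7°, groundspeed=273.7 kt

Leg 1: desired track 348.3°; wind correction -11.2° → command heading 337.1°, groundspeed 173.9 kt
Leg 2: desired track 317.9°; wind correction -4.4° → command heading 313.5°, groundspeed 161.5 kt
Leg 3: desired track 63.7°; wind correction -13.0° → command heading 50.7°, groundspeed 242.9 kt
Leg 4: desired track 133.5°; wind correction +3.2° → command heading 136.7°, groundspeed 273.7 kt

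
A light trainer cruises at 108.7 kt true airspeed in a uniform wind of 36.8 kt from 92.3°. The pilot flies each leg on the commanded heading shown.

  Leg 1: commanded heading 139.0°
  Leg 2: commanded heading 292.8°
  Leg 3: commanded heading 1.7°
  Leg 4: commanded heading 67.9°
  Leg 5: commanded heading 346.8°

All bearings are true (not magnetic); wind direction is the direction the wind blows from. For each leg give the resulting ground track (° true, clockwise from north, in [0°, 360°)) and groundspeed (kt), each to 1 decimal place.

Leg 1: heading 139.0°; drift +17.8° → track 156.8°, groundspeed 87.7 kt
Leg 2: heading 292.8°; drift -5.1° → track 287.7°, groundspeed 143.7 kt
Leg 3: heading 1.7°; drift -18.6° → track 343.1°, groundspeed 115.1 kt
Leg 4: heading 67.9°; drift -11.4° → track 56.5°, groundspeed 76.7 kt
Leg 5: heading 346.8°; drift -16.7° → track 330.1°, groundspeed 123.7 kt

Leg 1: track=156.8°, groundspeed=87.7 kt
Leg 2: track=287.7°, groundspeed=143.7 kt
Leg 3: track=343.1°, groundspeed=115.1 kt
Leg 4: track=56.5°, groundspeed=76.7 kt
Leg 5: track=330.1°, groundspeed=123.7 kt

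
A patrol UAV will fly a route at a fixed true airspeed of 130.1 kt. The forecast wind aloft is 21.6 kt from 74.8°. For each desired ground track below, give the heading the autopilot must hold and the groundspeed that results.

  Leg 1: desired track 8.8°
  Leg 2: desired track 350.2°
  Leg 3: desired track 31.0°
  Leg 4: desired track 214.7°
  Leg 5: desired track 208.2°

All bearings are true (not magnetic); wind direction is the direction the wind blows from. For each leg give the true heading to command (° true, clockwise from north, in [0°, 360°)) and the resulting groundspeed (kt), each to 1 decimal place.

Leg 1: heading=17.5°, groundspeed=119.8 kt
Leg 2: heading=359.7°, groundspeed=126.3 kt
Leg 3: heading=37.6°, groundspeed=113.6 kt
Leg 4: heading=208.6°, groundspeed=145.9 kt
Leg 5: heading=201.3°, groundspeed=144.0 kt

Leg 1: desired track 8.8°; wind correction +8.7° → command heading 17.5°, groundspeed 119.8 kt
Leg 2: desired track 350.2°; wind correction +9.5° → command heading 359.7°, groundspeed 126.3 kt
Leg 3: desired track 31.0°; wind correction +6.6° → command heading 37.6°, groundspeed 113.6 kt
Leg 4: desired track 214.7°; wind correction -6.1° → command heading 208.6°, groundspeed 145.9 kt
Leg 5: desired track 208.2°; wind correction -6.9° → command heading 201.3°, groundspeed 144.0 kt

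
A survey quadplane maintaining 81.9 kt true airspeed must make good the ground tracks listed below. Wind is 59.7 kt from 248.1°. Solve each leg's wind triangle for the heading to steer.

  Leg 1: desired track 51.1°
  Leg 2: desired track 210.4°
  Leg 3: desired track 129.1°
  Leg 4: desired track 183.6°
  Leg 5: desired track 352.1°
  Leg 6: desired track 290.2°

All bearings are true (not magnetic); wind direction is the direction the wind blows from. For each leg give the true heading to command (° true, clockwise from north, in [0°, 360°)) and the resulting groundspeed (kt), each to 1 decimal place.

Leg 1: desired track 51.1°; wind correction -12.3° → command heading 38.8°, groundspeed 137.1 kt
Leg 2: desired track 210.4°; wind correction +26.5° → command heading 236.9°, groundspeed 26.1 kt
Leg 3: desired track 129.1°; wind correction +39.6° → command heading 168.7°, groundspeed 92.0 kt
Leg 4: desired track 183.6°; wind correction +41.1° → command heading 224.7°, groundspeed 36.0 kt
Leg 5: desired track 352.1°; wind correction -45.0° → command heading 307.1°, groundspeed 72.3 kt
Leg 6: desired track 290.2°; wind correction -29.3° → command heading 260.9°, groundspeed 27.2 kt

Leg 1: heading=38.8°, groundspeed=137.1 kt
Leg 2: heading=236.9°, groundspeed=26.1 kt
Leg 3: heading=168.7°, groundspeed=92.0 kt
Leg 4: heading=224.7°, groundspeed=36.0 kt
Leg 5: heading=307.1°, groundspeed=72.3 kt
Leg 6: heading=260.9°, groundspeed=27.2 kt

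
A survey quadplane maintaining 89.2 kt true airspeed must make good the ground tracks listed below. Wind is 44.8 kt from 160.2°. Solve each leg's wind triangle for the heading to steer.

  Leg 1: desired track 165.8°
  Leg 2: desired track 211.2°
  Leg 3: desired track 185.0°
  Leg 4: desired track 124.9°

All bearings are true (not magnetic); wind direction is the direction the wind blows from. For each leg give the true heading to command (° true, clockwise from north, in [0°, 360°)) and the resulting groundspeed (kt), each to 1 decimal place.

Leg 1: desired track 165.8°; wind correction -2.8° → command heading 163.0°, groundspeed 44.5 kt
Leg 2: desired track 211.2°; wind correction -23.0° → command heading 188.2°, groundspeed 53.9 kt
Leg 3: desired track 185.0°; wind correction -12.2° → command heading 172.8°, groundspeed 46.5 kt
Leg 4: desired track 124.9°; wind correction +16.9° → command heading 141.8°, groundspeed 48.8 kt

Leg 1: heading=163.0°, groundspeed=44.5 kt
Leg 2: heading=188.2°, groundspeed=53.9 kt
Leg 3: heading=172.8°, groundspeed=46.5 kt
Leg 4: heading=141.8°, groundspeed=48.8 kt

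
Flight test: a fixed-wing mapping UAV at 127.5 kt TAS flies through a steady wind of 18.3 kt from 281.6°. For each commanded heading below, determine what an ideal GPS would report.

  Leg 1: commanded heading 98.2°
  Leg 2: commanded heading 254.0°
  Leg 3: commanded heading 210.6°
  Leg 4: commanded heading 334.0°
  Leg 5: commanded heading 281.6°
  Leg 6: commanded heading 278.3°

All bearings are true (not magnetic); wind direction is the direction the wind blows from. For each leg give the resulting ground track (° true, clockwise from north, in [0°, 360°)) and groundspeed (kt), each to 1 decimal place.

Leg 1: heading 98.2°; drift +0.4° → track 98.6°, groundspeed 145.8 kt
Leg 2: heading 254.0°; drift -4.4° → track 249.6°, groundspeed 111.6 kt
Leg 3: heading 210.6°; drift -8.1° → track 202.5°, groundspeed 122.8 kt
Leg 4: heading 334.0°; drift +7.1° → track 341.1°, groundspeed 117.2 kt
Leg 5: heading 281.6°; drift +0.0° → track 281.6°, groundspeed 109.2 kt
Leg 6: heading 278.3°; drift -0.6° → track 277.7°, groundspeed 109.2 kt

Leg 1: track=98.6°, groundspeed=145.8 kt
Leg 2: track=249.6°, groundspeed=111.6 kt
Leg 3: track=202.5°, groundspeed=122.8 kt
Leg 4: track=341.1°, groundspeed=117.2 kt
Leg 5: track=281.6°, groundspeed=109.2 kt
Leg 6: track=277.7°, groundspeed=109.2 kt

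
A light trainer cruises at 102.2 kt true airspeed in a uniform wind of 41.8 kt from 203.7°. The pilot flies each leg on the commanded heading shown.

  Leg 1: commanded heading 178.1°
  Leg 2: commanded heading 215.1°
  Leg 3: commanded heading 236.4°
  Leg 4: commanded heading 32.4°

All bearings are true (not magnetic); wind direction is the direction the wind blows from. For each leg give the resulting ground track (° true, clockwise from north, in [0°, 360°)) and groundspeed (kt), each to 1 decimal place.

Leg 1: heading 178.1°; drift -15.6° → track 162.5°, groundspeed 67.0 kt
Leg 2: heading 215.1°; drift +7.7° → track 222.8°, groundspeed 61.8 kt
Leg 3: heading 236.4°; drift +18.6° → track 255.0°, groundspeed 70.7 kt
Leg 4: heading 32.4°; drift -2.5° → track 29.9°, groundspeed 143.7 kt

Leg 1: track=162.5°, groundspeed=67.0 kt
Leg 2: track=222.8°, groundspeed=61.8 kt
Leg 3: track=255.0°, groundspeed=70.7 kt
Leg 4: track=29.9°, groundspeed=143.7 kt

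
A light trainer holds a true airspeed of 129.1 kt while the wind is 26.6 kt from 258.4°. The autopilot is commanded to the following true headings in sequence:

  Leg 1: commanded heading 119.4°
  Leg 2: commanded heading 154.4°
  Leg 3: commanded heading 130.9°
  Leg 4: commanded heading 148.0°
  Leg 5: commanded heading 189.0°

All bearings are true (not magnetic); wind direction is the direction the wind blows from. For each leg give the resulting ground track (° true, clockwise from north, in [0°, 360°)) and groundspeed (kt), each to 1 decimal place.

Leg 1: heading 119.4°; drift -6.7° → track 112.7°, groundspeed 150.2 kt
Leg 2: heading 154.4°; drift -10.8° → track 143.6°, groundspeed 138.0 kt
Leg 3: heading 130.9°; drift -8.3° → track 122.6°, groundspeed 146.8 kt
Leg 4: heading 148.0°; drift -10.2° → track 137.8°, groundspeed 140.6 kt
Leg 5: heading 189.0°; drift -11.7° → track 177.3°, groundspeed 122.3 kt

Leg 1: track=112.7°, groundspeed=150.2 kt
Leg 2: track=143.6°, groundspeed=138.0 kt
Leg 3: track=122.6°, groundspeed=146.8 kt
Leg 4: track=137.8°, groundspeed=140.6 kt
Leg 5: track=177.3°, groundspeed=122.3 kt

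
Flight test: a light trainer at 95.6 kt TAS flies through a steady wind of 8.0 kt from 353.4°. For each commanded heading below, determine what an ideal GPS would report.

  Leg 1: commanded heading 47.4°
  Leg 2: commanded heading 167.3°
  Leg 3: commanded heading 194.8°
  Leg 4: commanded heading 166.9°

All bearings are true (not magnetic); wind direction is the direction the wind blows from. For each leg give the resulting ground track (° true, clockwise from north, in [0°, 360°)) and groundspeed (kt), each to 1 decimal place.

Leg 1: heading 47.4°; drift +4.1° → track 51.5°, groundspeed 91.1 kt
Leg 2: heading 167.3°; drift +0.5° → track 167.8°, groundspeed 103.6 kt
Leg 3: heading 194.8°; drift -1.6° → track 193.2°, groundspeed 103.1 kt
Leg 4: heading 166.9°; drift +0.5° → track 167.4°, groundspeed 103.6 kt

Leg 1: track=51.5°, groundspeed=91.1 kt
Leg 2: track=167.8°, groundspeed=103.6 kt
Leg 3: track=193.2°, groundspeed=103.1 kt
Leg 4: track=167.4°, groundspeed=103.6 kt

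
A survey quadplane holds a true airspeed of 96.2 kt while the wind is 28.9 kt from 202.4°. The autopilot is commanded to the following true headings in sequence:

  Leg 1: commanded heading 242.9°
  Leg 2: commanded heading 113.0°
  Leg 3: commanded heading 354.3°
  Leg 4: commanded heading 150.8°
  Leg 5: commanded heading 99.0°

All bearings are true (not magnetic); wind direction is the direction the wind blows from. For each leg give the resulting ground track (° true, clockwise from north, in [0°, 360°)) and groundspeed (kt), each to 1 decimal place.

Leg 1: track=257.1°, groundspeed=76.6 kt
Leg 2: track=96.2°, groundspeed=100.2 kt
Leg 3: track=0.7°, groundspeed=122.5 kt
Leg 4: track=134.7°, groundspeed=81.5 kt
Leg 5: track=83.7°, groundspeed=106.7 kt

Leg 1: heading 242.9°; drift +14.2° → track 257.1°, groundspeed 76.6 kt
Leg 2: heading 113.0°; drift -16.8° → track 96.2°, groundspeed 100.2 kt
Leg 3: heading 354.3°; drift +6.4° → track 0.7°, groundspeed 122.5 kt
Leg 4: heading 150.8°; drift -16.1° → track 134.7°, groundspeed 81.5 kt
Leg 5: heading 99.0°; drift -15.3° → track 83.7°, groundspeed 106.7 kt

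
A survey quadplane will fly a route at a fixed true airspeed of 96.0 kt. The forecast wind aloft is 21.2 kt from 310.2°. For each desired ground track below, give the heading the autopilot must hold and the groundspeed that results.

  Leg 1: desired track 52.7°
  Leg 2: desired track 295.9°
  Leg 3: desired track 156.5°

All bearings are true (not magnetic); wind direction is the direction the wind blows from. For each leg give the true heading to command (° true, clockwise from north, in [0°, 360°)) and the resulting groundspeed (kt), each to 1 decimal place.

Leg 1: heading=40.2°, groundspeed=98.3 kt
Leg 2: heading=299.0°, groundspeed=75.3 kt
Leg 3: heading=162.1°, groundspeed=114.5 kt

Leg 1: desired track 52.7°; wind correction -12.5° → command heading 40.2°, groundspeed 98.3 kt
Leg 2: desired track 295.9°; wind correction +3.1° → command heading 299.0°, groundspeed 75.3 kt
Leg 3: desired track 156.5°; wind correction +5.6° → command heading 162.1°, groundspeed 114.5 kt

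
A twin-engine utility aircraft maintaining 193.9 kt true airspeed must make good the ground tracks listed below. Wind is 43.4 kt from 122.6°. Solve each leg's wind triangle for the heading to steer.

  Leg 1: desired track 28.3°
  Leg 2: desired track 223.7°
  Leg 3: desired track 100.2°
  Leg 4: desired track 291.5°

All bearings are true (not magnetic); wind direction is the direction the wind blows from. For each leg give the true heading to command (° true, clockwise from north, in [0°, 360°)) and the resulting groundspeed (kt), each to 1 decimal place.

Leg 1: heading=41.2°, groundspeed=192.3 kt
Leg 2: heading=211.0°, groundspeed=197.5 kt
Leg 3: heading=105.1°, groundspeed=153.1 kt
Leg 4: heading=289.0°, groundspeed=236.3 kt

Leg 1: desired track 28.3°; wind correction +12.9° → command heading 41.2°, groundspeed 192.3 kt
Leg 2: desired track 223.7°; wind correction -12.7° → command heading 211.0°, groundspeed 197.5 kt
Leg 3: desired track 100.2°; wind correction +4.9° → command heading 105.1°, groundspeed 153.1 kt
Leg 4: desired track 291.5°; wind correction -2.5° → command heading 289.0°, groundspeed 236.3 kt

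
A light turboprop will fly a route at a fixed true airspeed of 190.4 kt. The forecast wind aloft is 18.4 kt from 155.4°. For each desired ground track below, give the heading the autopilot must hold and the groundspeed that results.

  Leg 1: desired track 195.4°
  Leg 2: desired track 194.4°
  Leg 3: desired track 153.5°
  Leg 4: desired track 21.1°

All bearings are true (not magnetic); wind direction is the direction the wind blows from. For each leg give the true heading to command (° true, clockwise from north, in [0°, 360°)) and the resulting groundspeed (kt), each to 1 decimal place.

Leg 1: desired track 195.4°; wind correction -3.6° → command heading 191.8°, groundspeed 175.9 kt
Leg 2: desired track 194.4°; wind correction -3.5° → command heading 190.9°, groundspeed 175.7 kt
Leg 3: desired track 153.5°; wind correction +0.2° → command heading 153.7°, groundspeed 172.0 kt
Leg 4: desired track 21.1°; wind correction +4.0° → command heading 25.1°, groundspeed 202.8 kt

Leg 1: heading=191.8°, groundspeed=175.9 kt
Leg 2: heading=190.9°, groundspeed=175.7 kt
Leg 3: heading=153.7°, groundspeed=172.0 kt
Leg 4: heading=25.1°, groundspeed=202.8 kt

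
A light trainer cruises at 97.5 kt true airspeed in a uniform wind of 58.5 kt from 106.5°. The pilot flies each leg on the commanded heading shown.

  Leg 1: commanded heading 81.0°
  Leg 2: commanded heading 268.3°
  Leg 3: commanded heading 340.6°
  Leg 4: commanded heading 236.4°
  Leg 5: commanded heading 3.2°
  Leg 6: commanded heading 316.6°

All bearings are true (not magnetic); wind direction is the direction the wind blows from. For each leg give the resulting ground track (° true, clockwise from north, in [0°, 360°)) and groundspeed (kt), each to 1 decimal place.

Leg 1: heading 81.0°; drift -29.4° → track 51.6°, groundspeed 51.3 kt
Leg 2: heading 268.3°; drift +6.8° → track 275.1°, groundspeed 154.2 kt
Leg 3: heading 340.6°; drift -19.8° → track 320.8°, groundspeed 140.1 kt
Leg 4: heading 236.4°; drift +18.4° → track 254.8°, groundspeed 142.3 kt
Leg 5: heading 3.2°; drift -27.2° → track 336.0°, groundspeed 124.7 kt
Leg 6: heading 316.6°; drift -11.2° → track 305.4°, groundspeed 151.0 kt

Leg 1: track=51.6°, groundspeed=51.3 kt
Leg 2: track=275.1°, groundspeed=154.2 kt
Leg 3: track=320.8°, groundspeed=140.1 kt
Leg 4: track=254.8°, groundspeed=142.3 kt
Leg 5: track=336.0°, groundspeed=124.7 kt
Leg 6: track=305.4°, groundspeed=151.0 kt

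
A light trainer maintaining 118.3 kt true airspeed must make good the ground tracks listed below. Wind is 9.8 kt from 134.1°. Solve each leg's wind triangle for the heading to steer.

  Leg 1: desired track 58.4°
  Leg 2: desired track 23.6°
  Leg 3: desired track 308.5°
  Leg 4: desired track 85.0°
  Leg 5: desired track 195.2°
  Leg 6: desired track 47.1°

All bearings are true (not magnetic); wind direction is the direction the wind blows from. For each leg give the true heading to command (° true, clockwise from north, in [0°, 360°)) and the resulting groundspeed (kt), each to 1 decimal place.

Leg 1: heading=63.0°, groundspeed=115.5 kt
Leg 2: heading=28.1°, groundspeed=121.4 kt
Leg 3: heading=308.0°, groundspeed=128.0 kt
Leg 4: heading=88.6°, groundspeed=111.7 kt
Leg 5: heading=191.0°, groundspeed=113.3 kt
Leg 6: heading=51.8°, groundspeed=117.4 kt

Leg 1: desired track 58.4°; wind correction +4.6° → command heading 63.0°, groundspeed 115.5 kt
Leg 2: desired track 23.6°; wind correction +4.5° → command heading 28.1°, groundspeed 121.4 kt
Leg 3: desired track 308.5°; wind correction -0.5° → command heading 308.0°, groundspeed 128.0 kt
Leg 4: desired track 85.0°; wind correction +3.6° → command heading 88.6°, groundspeed 111.7 kt
Leg 5: desired track 195.2°; wind correction -4.2° → command heading 191.0°, groundspeed 113.3 kt
Leg 6: desired track 47.1°; wind correction +4.7° → command heading 51.8°, groundspeed 117.4 kt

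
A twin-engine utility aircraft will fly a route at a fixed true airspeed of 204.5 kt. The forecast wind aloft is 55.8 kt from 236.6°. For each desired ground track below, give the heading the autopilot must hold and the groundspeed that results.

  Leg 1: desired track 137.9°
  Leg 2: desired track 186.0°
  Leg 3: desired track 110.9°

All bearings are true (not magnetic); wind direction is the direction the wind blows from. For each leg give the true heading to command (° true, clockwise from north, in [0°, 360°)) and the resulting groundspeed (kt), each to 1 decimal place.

Leg 1: desired track 137.9°; wind correction +15.6° → command heading 153.5°, groundspeed 205.4 kt
Leg 2: desired track 186.0°; wind correction +12.2° → command heading 198.2°, groundspeed 164.5 kt
Leg 3: desired track 110.9°; wind correction +12.8° → command heading 123.7°, groundspeed 232.0 kt

Leg 1: heading=153.5°, groundspeed=205.4 kt
Leg 2: heading=198.2°, groundspeed=164.5 kt
Leg 3: heading=123.7°, groundspeed=232.0 kt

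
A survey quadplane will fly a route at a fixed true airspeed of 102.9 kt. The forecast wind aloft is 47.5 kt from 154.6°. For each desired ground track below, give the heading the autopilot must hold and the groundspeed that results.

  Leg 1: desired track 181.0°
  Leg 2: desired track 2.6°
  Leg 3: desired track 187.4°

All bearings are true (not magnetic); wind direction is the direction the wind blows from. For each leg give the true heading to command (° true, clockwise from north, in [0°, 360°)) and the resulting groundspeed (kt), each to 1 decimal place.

Leg 1: desired track 181.0°; wind correction -11.8° → command heading 169.2°, groundspeed 58.2 kt
Leg 2: desired track 2.6°; wind correction +12.5° → command heading 15.1°, groundspeed 142.4 kt
Leg 3: desired track 187.4°; wind correction -14.5° → command heading 172.9°, groundspeed 59.7 kt

Leg 1: heading=169.2°, groundspeed=58.2 kt
Leg 2: heading=15.1°, groundspeed=142.4 kt
Leg 3: heading=172.9°, groundspeed=59.7 kt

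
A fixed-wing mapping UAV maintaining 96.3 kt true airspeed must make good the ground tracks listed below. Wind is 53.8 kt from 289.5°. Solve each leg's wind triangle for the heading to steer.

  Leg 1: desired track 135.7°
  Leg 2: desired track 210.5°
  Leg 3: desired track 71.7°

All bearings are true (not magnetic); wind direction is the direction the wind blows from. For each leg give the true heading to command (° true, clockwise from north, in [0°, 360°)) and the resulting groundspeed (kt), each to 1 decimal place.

Leg 1: desired track 135.7°; wind correction +14.3° → command heading 150.0°, groundspeed 141.6 kt
Leg 2: desired track 210.5°; wind correction +33.3° → command heading 243.8°, groundspeed 70.3 kt
Leg 3: desired track 71.7°; wind correction -20.0° → command heading 51.7°, groundspeed 133.0 kt

Leg 1: heading=150.0°, groundspeed=141.6 kt
Leg 2: heading=243.8°, groundspeed=70.3 kt
Leg 3: heading=51.7°, groundspeed=133.0 kt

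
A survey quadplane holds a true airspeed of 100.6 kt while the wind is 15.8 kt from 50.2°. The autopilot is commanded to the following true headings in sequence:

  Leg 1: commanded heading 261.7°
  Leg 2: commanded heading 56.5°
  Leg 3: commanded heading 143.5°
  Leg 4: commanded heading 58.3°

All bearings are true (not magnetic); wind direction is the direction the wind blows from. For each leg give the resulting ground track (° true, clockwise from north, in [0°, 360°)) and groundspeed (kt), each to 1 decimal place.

Leg 1: track=257.6°, groundspeed=114.4 kt
Leg 2: track=57.7°, groundspeed=84.9 kt
Leg 3: track=152.3°, groundspeed=102.7 kt
Leg 4: track=59.8°, groundspeed=85.0 kt

Leg 1: heading 261.7°; drift -4.1° → track 257.6°, groundspeed 114.4 kt
Leg 2: heading 56.5°; drift +1.2° → track 57.7°, groundspeed 84.9 kt
Leg 3: heading 143.5°; drift +8.8° → track 152.3°, groundspeed 102.7 kt
Leg 4: heading 58.3°; drift +1.5° → track 59.8°, groundspeed 85.0 kt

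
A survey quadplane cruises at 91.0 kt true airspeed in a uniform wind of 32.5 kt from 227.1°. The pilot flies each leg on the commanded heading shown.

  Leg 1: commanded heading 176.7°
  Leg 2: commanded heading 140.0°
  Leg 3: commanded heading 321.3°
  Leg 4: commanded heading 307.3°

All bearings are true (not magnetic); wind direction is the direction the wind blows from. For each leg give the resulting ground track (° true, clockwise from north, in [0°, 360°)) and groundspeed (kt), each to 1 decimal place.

Leg 1: heading 176.7°; drift -19.6° → track 157.1°, groundspeed 74.6 kt
Leg 2: heading 140.0°; drift -20.0° → track 120.0°, groundspeed 95.1 kt
Leg 3: heading 321.3°; drift +19.1° → track 340.4°, groundspeed 98.8 kt
Leg 4: heading 307.3°; drift +20.5° → track 327.8°, groundspeed 91.3 kt

Leg 1: track=157.1°, groundspeed=74.6 kt
Leg 2: track=120.0°, groundspeed=95.1 kt
Leg 3: track=340.4°, groundspeed=98.8 kt
Leg 4: track=327.8°, groundspeed=91.3 kt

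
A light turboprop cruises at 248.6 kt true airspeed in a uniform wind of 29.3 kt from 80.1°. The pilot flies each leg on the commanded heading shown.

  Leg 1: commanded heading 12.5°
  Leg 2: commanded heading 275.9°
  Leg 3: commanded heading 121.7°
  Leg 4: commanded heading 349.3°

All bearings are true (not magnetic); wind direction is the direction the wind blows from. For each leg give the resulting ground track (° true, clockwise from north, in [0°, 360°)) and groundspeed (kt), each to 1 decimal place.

Leg 1: heading 12.5°; drift -6.5° → track 6.0°, groundspeed 239.0 kt
Leg 2: heading 275.9°; drift -1.7° → track 274.2°, groundspeed 276.9 kt
Leg 3: heading 121.7°; drift +4.9° → track 126.6°, groundspeed 227.5 kt
Leg 4: heading 349.3°; drift -6.7° → track 342.6°, groundspeed 250.7 kt

Leg 1: track=6.0°, groundspeed=239.0 kt
Leg 2: track=274.2°, groundspeed=276.9 kt
Leg 3: track=126.6°, groundspeed=227.5 kt
Leg 4: track=342.6°, groundspeed=250.7 kt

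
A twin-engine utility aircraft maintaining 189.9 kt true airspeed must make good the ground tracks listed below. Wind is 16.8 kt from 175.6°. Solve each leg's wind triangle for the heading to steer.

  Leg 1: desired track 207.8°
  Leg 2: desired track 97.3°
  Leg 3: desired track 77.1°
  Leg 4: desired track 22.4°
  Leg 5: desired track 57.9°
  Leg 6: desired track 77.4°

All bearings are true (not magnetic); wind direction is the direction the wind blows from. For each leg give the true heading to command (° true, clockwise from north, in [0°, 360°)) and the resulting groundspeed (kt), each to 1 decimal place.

Leg 1: heading=205.1°, groundspeed=175.5 kt
Leg 2: heading=102.3°, groundspeed=185.8 kt
Leg 3: heading=82.1°, groundspeed=191.7 kt
Leg 4: heading=24.7°, groundspeed=204.7 kt
Leg 5: heading=62.4°, groundspeed=197.1 kt
Leg 6: heading=82.4°, groundspeed=191.6 kt

Leg 1: desired track 207.8°; wind correction -2.7° → command heading 205.1°, groundspeed 175.5 kt
Leg 2: desired track 97.3°; wind correction +5.0° → command heading 102.3°, groundspeed 185.8 kt
Leg 3: desired track 77.1°; wind correction +5.0° → command heading 82.1°, groundspeed 191.7 kt
Leg 4: desired track 22.4°; wind correction +2.3° → command heading 24.7°, groundspeed 204.7 kt
Leg 5: desired track 57.9°; wind correction +4.5° → command heading 62.4°, groundspeed 197.1 kt
Leg 6: desired track 77.4°; wind correction +5.0° → command heading 82.4°, groundspeed 191.6 kt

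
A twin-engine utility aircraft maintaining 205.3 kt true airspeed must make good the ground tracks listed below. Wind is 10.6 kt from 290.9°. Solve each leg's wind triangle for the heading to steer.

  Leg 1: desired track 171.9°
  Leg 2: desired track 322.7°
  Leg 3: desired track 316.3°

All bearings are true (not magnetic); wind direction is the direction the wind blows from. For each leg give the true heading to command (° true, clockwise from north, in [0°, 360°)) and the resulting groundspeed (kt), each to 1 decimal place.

Leg 1: desired track 171.9°; wind correction +2.6° → command heading 174.5°, groundspeed 210.2 kt
Leg 2: desired track 322.7°; wind correction -1.6° → command heading 321.1°, groundspeed 196.2 kt
Leg 3: desired track 316.3°; wind correction -1.3° → command heading 315.0°, groundspeed 195.7 kt

Leg 1: heading=174.5°, groundspeed=210.2 kt
Leg 2: heading=321.1°, groundspeed=196.2 kt
Leg 3: heading=315.0°, groundspeed=195.7 kt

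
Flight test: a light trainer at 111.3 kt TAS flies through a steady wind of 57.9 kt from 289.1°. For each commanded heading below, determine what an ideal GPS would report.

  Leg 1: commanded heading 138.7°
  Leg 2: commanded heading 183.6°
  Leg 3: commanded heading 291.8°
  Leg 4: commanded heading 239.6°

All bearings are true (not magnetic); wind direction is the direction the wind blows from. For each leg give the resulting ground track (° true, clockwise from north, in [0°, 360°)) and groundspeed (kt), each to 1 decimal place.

Leg 1: heading 138.7°; drift -10.0° → track 128.7°, groundspeed 164.2 kt
Leg 2: heading 183.6°; drift -23.8° → track 159.8°, groundspeed 138.5 kt
Leg 3: heading 291.8°; drift +2.9° → track 294.7°, groundspeed 53.5 kt
Leg 4: heading 239.6°; drift -30.9° → track 208.7°, groundspeed 85.8 kt

Leg 1: track=128.7°, groundspeed=164.2 kt
Leg 2: track=159.8°, groundspeed=138.5 kt
Leg 3: track=294.7°, groundspeed=53.5 kt
Leg 4: track=208.7°, groundspeed=85.8 kt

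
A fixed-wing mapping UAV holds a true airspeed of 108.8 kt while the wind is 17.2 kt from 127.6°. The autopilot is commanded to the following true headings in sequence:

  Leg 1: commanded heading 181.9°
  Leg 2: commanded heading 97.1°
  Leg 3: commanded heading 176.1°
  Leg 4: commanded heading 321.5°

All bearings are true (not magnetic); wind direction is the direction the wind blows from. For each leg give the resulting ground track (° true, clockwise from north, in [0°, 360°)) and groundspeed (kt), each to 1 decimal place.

Leg 1: track=189.9°, groundspeed=99.7 kt
Leg 2: track=91.8°, groundspeed=94.4 kt
Leg 3: track=183.6°, groundspeed=98.3 kt
Leg 4: track=319.6°, groundspeed=125.6 kt

Leg 1: heading 181.9°; drift +8.0° → track 189.9°, groundspeed 99.7 kt
Leg 2: heading 97.1°; drift -5.3° → track 91.8°, groundspeed 94.4 kt
Leg 3: heading 176.1°; drift +7.5° → track 183.6°, groundspeed 98.3 kt
Leg 4: heading 321.5°; drift -1.9° → track 319.6°, groundspeed 125.6 kt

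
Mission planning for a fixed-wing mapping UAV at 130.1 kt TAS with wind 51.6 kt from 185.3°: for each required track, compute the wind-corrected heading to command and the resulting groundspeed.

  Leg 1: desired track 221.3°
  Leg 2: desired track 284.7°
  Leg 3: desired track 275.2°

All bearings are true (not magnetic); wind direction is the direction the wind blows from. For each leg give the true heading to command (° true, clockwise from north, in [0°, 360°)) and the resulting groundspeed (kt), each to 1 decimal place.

Leg 1: heading=207.8°, groundspeed=84.8 kt
Leg 2: heading=261.7°, groundspeed=128.2 kt
Leg 3: heading=251.8°, groundspeed=119.3 kt

Leg 1: desired track 221.3°; wind correction -13.5° → command heading 207.8°, groundspeed 84.8 kt
Leg 2: desired track 284.7°; wind correction -23.0° → command heading 261.7°, groundspeed 128.2 kt
Leg 3: desired track 275.2°; wind correction -23.4° → command heading 251.8°, groundspeed 119.3 kt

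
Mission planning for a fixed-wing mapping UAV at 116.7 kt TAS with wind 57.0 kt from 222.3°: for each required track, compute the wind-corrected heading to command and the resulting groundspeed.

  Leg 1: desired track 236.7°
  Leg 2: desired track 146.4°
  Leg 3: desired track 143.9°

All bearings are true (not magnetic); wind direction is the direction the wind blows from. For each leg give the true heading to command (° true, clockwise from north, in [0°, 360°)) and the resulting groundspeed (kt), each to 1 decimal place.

Leg 1: heading=229.7°, groundspeed=60.6 kt
Leg 2: heading=174.7°, groundspeed=88.9 kt
Leg 3: heading=172.5°, groundspeed=91.0 kt

Leg 1: desired track 236.7°; wind correction -7.0° → command heading 229.7°, groundspeed 60.6 kt
Leg 2: desired track 146.4°; wind correction +28.3° → command heading 174.7°, groundspeed 88.9 kt
Leg 3: desired track 143.9°; wind correction +28.6° → command heading 172.5°, groundspeed 91.0 kt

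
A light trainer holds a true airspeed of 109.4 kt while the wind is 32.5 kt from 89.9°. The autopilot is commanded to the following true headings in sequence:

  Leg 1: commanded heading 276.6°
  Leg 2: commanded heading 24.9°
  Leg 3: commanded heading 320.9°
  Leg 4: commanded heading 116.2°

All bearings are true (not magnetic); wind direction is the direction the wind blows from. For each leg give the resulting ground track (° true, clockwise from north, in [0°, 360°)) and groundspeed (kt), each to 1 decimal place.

Leg 1: track=275.1°, groundspeed=141.7 kt
Leg 2: track=7.8°, groundspeed=100.1 kt
Leg 3: track=309.9°, groundspeed=132.3 kt
Leg 4: track=126.4°, groundspeed=81.5 kt

Leg 1: heading 276.6°; drift -1.5° → track 275.1°, groundspeed 141.7 kt
Leg 2: heading 24.9°; drift -17.1° → track 7.8°, groundspeed 100.1 kt
Leg 3: heading 320.9°; drift -11.0° → track 309.9°, groundspeed 132.3 kt
Leg 4: heading 116.2°; drift +10.2° → track 126.4°, groundspeed 81.5 kt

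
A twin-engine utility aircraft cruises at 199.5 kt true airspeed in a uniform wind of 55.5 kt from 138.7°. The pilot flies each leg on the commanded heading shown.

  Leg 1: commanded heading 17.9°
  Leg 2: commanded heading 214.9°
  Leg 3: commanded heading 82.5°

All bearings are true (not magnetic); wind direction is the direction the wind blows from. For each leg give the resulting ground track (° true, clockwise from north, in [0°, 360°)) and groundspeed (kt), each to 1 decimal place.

Leg 1: track=6.1°, groundspeed=232.9 kt
Leg 2: track=231.0°, groundspeed=193.9 kt
Leg 3: track=67.2°, groundspeed=174.8 kt

Leg 1: heading 17.9°; drift -11.8° → track 6.1°, groundspeed 232.9 kt
Leg 2: heading 214.9°; drift +16.1° → track 231.0°, groundspeed 193.9 kt
Leg 3: heading 82.5°; drift -15.3° → track 67.2°, groundspeed 174.8 kt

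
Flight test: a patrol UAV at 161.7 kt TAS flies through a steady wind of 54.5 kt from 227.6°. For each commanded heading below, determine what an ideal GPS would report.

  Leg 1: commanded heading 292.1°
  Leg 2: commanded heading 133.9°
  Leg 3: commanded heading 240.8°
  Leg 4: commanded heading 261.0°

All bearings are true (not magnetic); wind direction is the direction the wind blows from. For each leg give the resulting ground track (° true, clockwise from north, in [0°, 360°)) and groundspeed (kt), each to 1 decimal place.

Leg 1: track=311.7°, groundspeed=146.7 kt
Leg 2: track=115.7°, groundspeed=173.9 kt
Leg 3: track=247.3°, groundspeed=109.4 kt
Leg 4: track=275.5°, groundspeed=120.0 kt

Leg 1: heading 292.1°; drift +19.6° → track 311.7°, groundspeed 146.7 kt
Leg 2: heading 133.9°; drift -18.2° → track 115.7°, groundspeed 173.9 kt
Leg 3: heading 240.8°; drift +6.5° → track 247.3°, groundspeed 109.4 kt
Leg 4: heading 261.0°; drift +14.5° → track 275.5°, groundspeed 120.0 kt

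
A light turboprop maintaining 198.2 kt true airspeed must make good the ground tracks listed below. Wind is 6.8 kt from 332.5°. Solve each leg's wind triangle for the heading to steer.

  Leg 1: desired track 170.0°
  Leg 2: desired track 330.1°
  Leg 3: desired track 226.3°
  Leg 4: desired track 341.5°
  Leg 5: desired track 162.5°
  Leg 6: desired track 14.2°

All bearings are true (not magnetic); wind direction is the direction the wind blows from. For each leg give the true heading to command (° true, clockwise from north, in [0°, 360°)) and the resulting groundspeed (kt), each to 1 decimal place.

Leg 1: desired track 170.0°; wind correction +0.6° → command heading 170.6°, groundspeed 204.7 kt
Leg 2: desired track 330.1°; wind correction +0.1° → command heading 330.2°, groundspeed 191.4 kt
Leg 3: desired track 226.3°; wind correction +1.9° → command heading 228.2°, groundspeed 200.0 kt
Leg 4: desired track 341.5°; wind correction -0.3° → command heading 341.2°, groundspeed 191.5 kt
Leg 5: desired track 162.5°; wind correction +0.3° → command heading 162.8°, groundspeed 204.9 kt
Leg 6: desired track 14.2°; wind correction -1.3° → command heading 12.9°, groundspeed 193.1 kt

Leg 1: heading=170.6°, groundspeed=204.7 kt
Leg 2: heading=330.2°, groundspeed=191.4 kt
Leg 3: heading=228.2°, groundspeed=200.0 kt
Leg 4: heading=341.2°, groundspeed=191.5 kt
Leg 5: heading=162.8°, groundspeed=204.9 kt
Leg 6: heading=12.9°, groundspeed=193.1 kt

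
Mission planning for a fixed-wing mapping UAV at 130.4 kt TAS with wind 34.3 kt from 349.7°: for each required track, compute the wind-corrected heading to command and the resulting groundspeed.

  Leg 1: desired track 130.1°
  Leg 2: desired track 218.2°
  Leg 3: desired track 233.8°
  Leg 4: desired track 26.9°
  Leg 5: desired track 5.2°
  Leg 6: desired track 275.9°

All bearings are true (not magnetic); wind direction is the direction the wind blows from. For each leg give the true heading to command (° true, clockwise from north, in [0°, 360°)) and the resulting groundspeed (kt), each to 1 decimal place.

Leg 1: heading=120.4°, groundspeed=155.0 kt
Leg 2: heading=229.6°, groundspeed=150.6 kt
Leg 3: heading=247.5°, groundspeed=141.7 kt
Leg 4: heading=17.7°, groundspeed=101.4 kt
Leg 5: heading=1.2°, groundspeed=97.0 kt
Leg 6: heading=290.5°, groundspeed=116.6 kt

Leg 1: desired track 130.1°; wind correction -9.7° → command heading 120.4°, groundspeed 155.0 kt
Leg 2: desired track 218.2°; wind correction +11.4° → command heading 229.6°, groundspeed 150.6 kt
Leg 3: desired track 233.8°; wind correction +13.7° → command heading 247.5°, groundspeed 141.7 kt
Leg 4: desired track 26.9°; wind correction -9.2° → command heading 17.7°, groundspeed 101.4 kt
Leg 5: desired track 5.2°; wind correction -4.0° → command heading 1.2°, groundspeed 97.0 kt
Leg 6: desired track 275.9°; wind correction +14.6° → command heading 290.5°, groundspeed 116.6 kt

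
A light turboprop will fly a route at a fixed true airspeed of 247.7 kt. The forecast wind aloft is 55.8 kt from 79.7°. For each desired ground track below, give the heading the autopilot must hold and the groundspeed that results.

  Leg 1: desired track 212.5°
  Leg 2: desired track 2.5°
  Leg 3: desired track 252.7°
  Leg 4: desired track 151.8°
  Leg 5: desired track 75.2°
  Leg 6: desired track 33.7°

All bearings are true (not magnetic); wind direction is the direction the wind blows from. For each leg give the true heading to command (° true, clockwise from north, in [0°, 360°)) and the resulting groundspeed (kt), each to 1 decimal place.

Leg 1: desired track 212.5°; wind correction -9.5° → command heading 203.0°, groundspeed 282.2 kt
Leg 2: desired track 2.5°; wind correction +12.7° → command heading 15.2°, groundspeed 229.3 kt
Leg 3: desired track 252.7°; wind correction -1.6° → command heading 251.1°, groundspeed 303.0 kt
Leg 4: desired track 151.8°; wind correction -12.4° → command heading 139.4°, groundspeed 224.8 kt
Leg 5: desired track 75.2°; wind correction +1.0° → command heading 76.2°, groundspeed 192.0 kt
Leg 6: desired track 33.7°; wind correction +9.3° → command heading 43.0°, groundspeed 205.7 kt

Leg 1: heading=203.0°, groundspeed=282.2 kt
Leg 2: heading=15.2°, groundspeed=229.3 kt
Leg 3: heading=251.1°, groundspeed=303.0 kt
Leg 4: heading=139.4°, groundspeed=224.8 kt
Leg 5: heading=76.2°, groundspeed=192.0 kt
Leg 6: heading=43.0°, groundspeed=205.7 kt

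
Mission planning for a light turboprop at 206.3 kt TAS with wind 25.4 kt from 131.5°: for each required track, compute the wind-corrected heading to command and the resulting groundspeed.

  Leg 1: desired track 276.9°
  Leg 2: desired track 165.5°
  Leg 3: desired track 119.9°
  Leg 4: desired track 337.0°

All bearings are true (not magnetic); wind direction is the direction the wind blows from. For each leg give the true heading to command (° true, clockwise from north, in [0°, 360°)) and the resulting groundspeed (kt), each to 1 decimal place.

Leg 1: desired track 276.9°; wind correction -4.0° → command heading 272.9°, groundspeed 226.7 kt
Leg 2: desired track 165.5°; wind correction -3.9° → command heading 161.6°, groundspeed 184.8 kt
Leg 3: desired track 119.9°; wind correction +1.4° → command heading 121.3°, groundspeed 181.4 kt
Leg 4: desired track 337.0°; wind correction +3.0° → command heading 340.0°, groundspeed 228.9 kt

Leg 1: heading=272.9°, groundspeed=226.7 kt
Leg 2: heading=161.6°, groundspeed=184.8 kt
Leg 3: heading=121.3°, groundspeed=181.4 kt
Leg 4: heading=340.0°, groundspeed=228.9 kt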